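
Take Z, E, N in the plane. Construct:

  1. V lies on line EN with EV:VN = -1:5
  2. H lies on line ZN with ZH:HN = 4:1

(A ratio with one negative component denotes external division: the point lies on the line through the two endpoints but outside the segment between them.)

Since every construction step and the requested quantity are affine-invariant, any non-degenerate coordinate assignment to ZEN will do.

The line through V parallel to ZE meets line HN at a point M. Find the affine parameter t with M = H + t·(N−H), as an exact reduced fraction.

Work in coordinates with Z = (0, 0), E = (1, 0), N = (0, 1).
1. V lies on line EN with EV:VN = -1:5 ⇒ V = (5/4, -1/4)
2. H lies on line ZN with ZH:HN = 4:1 ⇒ H = (0, 4/5)
through V parallel to ZE: direction (1, 0); meets HN at M = (0, -1/4)
M = H + t·(N−H) with t = -21/4

t = -21/4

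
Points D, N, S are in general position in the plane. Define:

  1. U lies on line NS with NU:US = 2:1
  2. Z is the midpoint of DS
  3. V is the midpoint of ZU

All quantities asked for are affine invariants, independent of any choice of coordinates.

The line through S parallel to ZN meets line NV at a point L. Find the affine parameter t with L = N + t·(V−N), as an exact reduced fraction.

Assign D = (0, 0), N = (1, 0), S = (0, 1) — the answer is frame-independent, so this choice is without loss of generality.
1. U lies on line NS with NU:US = 2:1 ⇒ U = (1/3, 2/3)
2. Z is the midpoint of DS ⇒ Z = (0, 1/2)
3. V is the midpoint of ZU ⇒ V = (1/6, 7/12)
through S parallel to ZN: direction (1, -1/2); meets NV at L = (-3/2, 7/4)
L = N + t·(V−N) with t = 3

t = 3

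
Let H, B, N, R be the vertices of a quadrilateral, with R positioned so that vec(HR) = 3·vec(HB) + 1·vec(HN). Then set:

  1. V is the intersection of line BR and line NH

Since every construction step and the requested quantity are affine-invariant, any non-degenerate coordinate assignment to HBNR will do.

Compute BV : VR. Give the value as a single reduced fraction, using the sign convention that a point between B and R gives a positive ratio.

Assign H = (0, 0), B = (1, 0), N = (0, 1), R = (3, 1) — the answer is frame-independent, so this choice is without loss of generality.
1. V is the intersection of line BR and line NH ⇒ V = (0, -1/2)
V = B + t·(R−B) with t = -1/2, so BV:VR = t:(1−t) = -1/2:3/2

BV:VR = -1/3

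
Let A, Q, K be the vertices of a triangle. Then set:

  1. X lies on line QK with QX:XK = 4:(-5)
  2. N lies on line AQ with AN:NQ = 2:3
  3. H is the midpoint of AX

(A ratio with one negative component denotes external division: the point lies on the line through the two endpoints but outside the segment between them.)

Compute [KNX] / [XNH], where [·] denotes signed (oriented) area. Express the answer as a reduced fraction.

Choose coordinates A = (0, 0), Q = (1, 0), K = (0, 1).
1. X lies on line QK with QX:XK = 4:(-5) ⇒ X = (5, -4)
2. N lies on line AQ with AN:NQ = 2:3 ⇒ N = (2/5, 0)
3. H is the midpoint of AX ⇒ H = (5/2, -2)
2·[KNX] = 3, 2·[XNH] = 4/5
[KNX]:[XNH] = 3:4/5 = 15/4

[KNX]:[XNH] = 15/4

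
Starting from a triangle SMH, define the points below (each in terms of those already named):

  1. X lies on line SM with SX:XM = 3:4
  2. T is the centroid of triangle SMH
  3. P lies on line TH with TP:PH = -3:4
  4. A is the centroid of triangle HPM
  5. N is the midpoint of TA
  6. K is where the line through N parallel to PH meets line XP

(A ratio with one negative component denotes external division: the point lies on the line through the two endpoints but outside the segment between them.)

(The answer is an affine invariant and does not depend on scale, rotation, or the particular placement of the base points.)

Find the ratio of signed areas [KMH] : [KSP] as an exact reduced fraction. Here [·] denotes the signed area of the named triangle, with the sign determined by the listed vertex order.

[KMH]:[KSP] = -8/3

Work in coordinates with S = (0, 0), M = (1, 0), H = (0, 1).
1. X lies on line SM with SX:XM = 3:4 ⇒ X = (3/7, 0)
2. T is the centroid of triangle SMH ⇒ T = (1/3, 1/3)
3. P lies on line TH with TP:PH = -3:4 ⇒ P = (4/3, -5/3)
4. A is the centroid of triangle HPM ⇒ A = (7/9, -2/9)
5. N is the midpoint of TA ⇒ N = (5/9, 1/18)
6. K is where the line through N parallel to PH meets line XP ⇒ K = (43/18, -65/18)
2·[KMH] = 20/9, 2·[KSP] = -5/6
[KMH]:[KSP] = 20/9:-5/6 = -8/3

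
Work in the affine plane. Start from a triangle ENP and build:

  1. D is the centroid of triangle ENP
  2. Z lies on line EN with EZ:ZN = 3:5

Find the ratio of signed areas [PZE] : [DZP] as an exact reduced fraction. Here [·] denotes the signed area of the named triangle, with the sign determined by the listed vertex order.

Choose coordinates E = (0, 0), N = (1, 0), P = (0, 1).
1. D is the centroid of triangle ENP ⇒ D = (1/3, 1/3)
2. Z lies on line EN with EZ:ZN = 3:5 ⇒ Z = (3/8, 0)
2·[PZE] = -3/8, 2·[DZP] = -1/12
[PZE]:[DZP] = -3/8:-1/12 = 9/2

[PZE]:[DZP] = 9/2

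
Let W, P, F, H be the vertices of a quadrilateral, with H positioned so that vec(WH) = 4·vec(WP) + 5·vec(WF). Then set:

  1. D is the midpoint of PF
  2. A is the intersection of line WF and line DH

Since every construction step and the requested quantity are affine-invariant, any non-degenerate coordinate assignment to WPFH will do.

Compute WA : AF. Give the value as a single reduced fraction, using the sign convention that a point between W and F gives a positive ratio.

WA:AF = -1/8

Choose coordinates W = (0, 0), P = (1, 0), F = (0, 1), H = (4, 5).
1. D is the midpoint of PF ⇒ D = (1/2, 1/2)
2. A is the intersection of line WF and line DH ⇒ A = (0, -1/7)
A = W + t·(F−W) with t = -1/7, so WA:AF = t:(1−t) = -1/7:8/7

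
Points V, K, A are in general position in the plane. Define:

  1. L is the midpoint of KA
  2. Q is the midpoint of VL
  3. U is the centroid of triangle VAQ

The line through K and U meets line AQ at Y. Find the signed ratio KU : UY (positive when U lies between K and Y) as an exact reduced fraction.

KU:UY = -7

Assign V = (0, 0), K = (1, 0), A = (0, 1) — the answer is frame-independent, so this choice is without loss of generality.
1. L is the midpoint of KA ⇒ L = (1/2, 1/2)
2. Q is the midpoint of VL ⇒ Q = (1/4, 1/4)
3. U is the centroid of triangle VAQ ⇒ U = (1/12, 5/12)
line KU meets AQ at Y = (3/14, 5/14)
U = K + t·(Y−K) with t = 7/6, so KU:UY = 7/6:-1/6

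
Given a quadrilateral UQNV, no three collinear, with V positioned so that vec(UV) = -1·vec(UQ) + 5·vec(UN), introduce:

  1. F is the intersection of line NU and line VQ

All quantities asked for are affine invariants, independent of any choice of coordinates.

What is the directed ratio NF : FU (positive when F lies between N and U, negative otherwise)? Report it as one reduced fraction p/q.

NF:FU = -3/5

Work in coordinates with U = (0, 0), Q = (1, 0), N = (0, 1), V = (-1, 5).
1. F is the intersection of line NU and line VQ ⇒ F = (0, 5/2)
F = N + t·(U−N) with t = -3/2, so NF:FU = t:(1−t) = -3/2:5/2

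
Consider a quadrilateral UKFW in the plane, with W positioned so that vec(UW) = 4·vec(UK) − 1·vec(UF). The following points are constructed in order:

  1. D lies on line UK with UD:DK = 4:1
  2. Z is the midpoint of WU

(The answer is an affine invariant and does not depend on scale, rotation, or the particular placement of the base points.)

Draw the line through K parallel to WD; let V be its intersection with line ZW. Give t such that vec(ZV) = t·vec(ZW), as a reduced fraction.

t = 3/2

Set U = (0, 0), K = (1, 0), F = (0, 1), W = (4, -1); any affine frame gives the same invariant.
1. D lies on line UK with UD:DK = 4:1 ⇒ D = (4/5, 0)
2. Z is the midpoint of WU ⇒ Z = (2, -1/2)
through K parallel to WD: direction (-16/5, 1); meets ZW at V = (5, -5/4)
V = Z + t·(W−Z) with t = 3/2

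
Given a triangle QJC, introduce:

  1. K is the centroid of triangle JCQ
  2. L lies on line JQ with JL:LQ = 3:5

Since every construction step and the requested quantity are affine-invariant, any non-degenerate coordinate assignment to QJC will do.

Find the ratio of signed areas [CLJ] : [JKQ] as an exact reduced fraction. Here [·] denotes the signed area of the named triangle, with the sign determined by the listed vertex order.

[CLJ]:[JKQ] = 9/8

Set Q = (0, 0), J = (1, 0), C = (0, 1); any affine frame gives the same invariant.
1. K is the centroid of triangle JCQ ⇒ K = (1/3, 1/3)
2. L lies on line JQ with JL:LQ = 3:5 ⇒ L = (5/8, 0)
2·[CLJ] = 3/8, 2·[JKQ] = 1/3
[CLJ]:[JKQ] = 3/8:1/3 = 9/8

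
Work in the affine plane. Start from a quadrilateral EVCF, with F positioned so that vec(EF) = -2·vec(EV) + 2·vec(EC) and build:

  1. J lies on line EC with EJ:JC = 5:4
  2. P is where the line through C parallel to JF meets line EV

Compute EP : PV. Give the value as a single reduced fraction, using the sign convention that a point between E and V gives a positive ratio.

EP:PV = -18/5

Work in coordinates with E = (0, 0), V = (1, 0), C = (0, 1), F = (-2, 2).
1. J lies on line EC with EJ:JC = 5:4 ⇒ J = (0, 5/9)
2. P is where the line through C parallel to JF meets line EV ⇒ P = (18/13, 0)
P = E + t·(V−E) with t = 18/13, so EP:PV = t:(1−t) = 18/13:-5/13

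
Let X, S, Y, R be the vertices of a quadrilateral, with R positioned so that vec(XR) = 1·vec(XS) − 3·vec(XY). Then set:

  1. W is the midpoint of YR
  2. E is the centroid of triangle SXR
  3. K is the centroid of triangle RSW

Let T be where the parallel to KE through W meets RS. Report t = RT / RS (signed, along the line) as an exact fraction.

Choose coordinates X = (0, 0), S = (1, 0), Y = (0, 1), R = (1, -3).
1. W is the midpoint of YR ⇒ W = (1/2, -1)
2. E is the centroid of triangle SXR ⇒ E = (2/3, -1)
3. K is the centroid of triangle RSW ⇒ K = (5/6, -4/3)
through W parallel to KE: direction (-1/6, 1/3); meets RS at T = (1, -2)
T = R + t·(S−R) with t = 1/3

t = 1/3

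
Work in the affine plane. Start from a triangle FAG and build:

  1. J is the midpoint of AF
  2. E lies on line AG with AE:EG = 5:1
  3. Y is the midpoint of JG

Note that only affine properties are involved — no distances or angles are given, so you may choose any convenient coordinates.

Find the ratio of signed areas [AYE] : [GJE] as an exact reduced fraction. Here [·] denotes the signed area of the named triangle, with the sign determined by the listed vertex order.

[AYE]:[GJE] = -5/2

Assign F = (0, 0), A = (1, 0), G = (0, 1) — the answer is frame-independent, so this choice is without loss of generality.
1. J is the midpoint of AF ⇒ J = (1/2, 0)
2. E lies on line AG with AE:EG = 5:1 ⇒ E = (1/6, 5/6)
3. Y is the midpoint of JG ⇒ Y = (1/4, 1/2)
2·[AYE] = -5/24, 2·[GJE] = 1/12
[AYE]:[GJE] = -5/24:1/12 = -5/2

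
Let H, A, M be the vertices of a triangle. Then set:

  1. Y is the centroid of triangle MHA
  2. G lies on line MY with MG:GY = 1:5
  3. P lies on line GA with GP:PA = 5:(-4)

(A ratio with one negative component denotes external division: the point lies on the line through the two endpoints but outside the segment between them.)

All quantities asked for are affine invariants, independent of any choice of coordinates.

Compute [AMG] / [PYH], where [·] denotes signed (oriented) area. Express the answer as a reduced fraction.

Work in coordinates with H = (0, 0), A = (1, 0), M = (0, 1).
1. Y is the centroid of triangle MHA ⇒ Y = (1/3, 1/3)
2. G lies on line MY with MG:GY = 1:5 ⇒ G = (1/18, 8/9)
3. P lies on line GA with GP:PA = 5:(-4) ⇒ P = (43/9, -32/9)
2·[AMG] = 1/18, 2·[PYH] = 25/9
[AMG]:[PYH] = 1/18:25/9 = 1/50

[AMG]:[PYH] = 1/50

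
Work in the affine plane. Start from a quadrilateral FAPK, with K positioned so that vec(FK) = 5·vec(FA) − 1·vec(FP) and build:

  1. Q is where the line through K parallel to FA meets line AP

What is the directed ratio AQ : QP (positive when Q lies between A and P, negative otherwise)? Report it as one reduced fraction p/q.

AQ:QP = -1/2

Work in coordinates with F = (0, 0), A = (1, 0), P = (0, 1), K = (5, -1).
1. Q is where the line through K parallel to FA meets line AP ⇒ Q = (2, -1)
Q = A + t·(P−A) with t = -1, so AQ:QP = t:(1−t) = -1:2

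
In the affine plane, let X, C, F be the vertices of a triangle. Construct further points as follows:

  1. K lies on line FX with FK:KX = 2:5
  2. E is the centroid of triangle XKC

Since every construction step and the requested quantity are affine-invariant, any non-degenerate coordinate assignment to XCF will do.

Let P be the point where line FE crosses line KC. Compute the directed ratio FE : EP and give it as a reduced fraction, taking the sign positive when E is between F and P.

Set X = (0, 0), C = (1, 0), F = (0, 1); any affine frame gives the same invariant.
1. K lies on line FX with FK:KX = 2:5 ⇒ K = (0, 5/7)
2. E is the centroid of triangle XKC ⇒ E = (1/3, 5/21)
line FE meets KC at P = (2/11, 45/77)
E = F + t·(P−F) with t = 11/6, so FE:EP = 11/6:-5/6

FE:EP = -11/5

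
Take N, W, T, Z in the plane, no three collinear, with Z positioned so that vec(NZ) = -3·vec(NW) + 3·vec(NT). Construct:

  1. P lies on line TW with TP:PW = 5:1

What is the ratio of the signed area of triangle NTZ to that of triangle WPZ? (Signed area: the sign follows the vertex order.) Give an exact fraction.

Assign N = (0, 0), W = (1, 0), T = (0, 1), Z = (-3, 3) — the answer is frame-independent, so this choice is without loss of generality.
1. P lies on line TW with TP:PW = 5:1 ⇒ P = (5/6, 1/6)
2·[NTZ] = 3, 2·[WPZ] = 1/6
[NTZ]:[WPZ] = 3:1/6 = 18

[NTZ]:[WPZ] = 18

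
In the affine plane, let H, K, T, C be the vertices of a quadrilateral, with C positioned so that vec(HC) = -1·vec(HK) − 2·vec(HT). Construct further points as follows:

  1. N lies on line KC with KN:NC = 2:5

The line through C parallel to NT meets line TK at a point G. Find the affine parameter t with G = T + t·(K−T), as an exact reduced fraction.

Choose coordinates H = (0, 0), K = (1, 0), T = (0, 1), C = (-1, -2).
1. N lies on line KC with KN:NC = 2:5 ⇒ N = (3/7, -4/7)
through C parallel to NT: direction (-3/7, 11/7); meets TK at G = (-5/2, 7/2)
G = T + t·(K−T) with t = -5/2

t = -5/2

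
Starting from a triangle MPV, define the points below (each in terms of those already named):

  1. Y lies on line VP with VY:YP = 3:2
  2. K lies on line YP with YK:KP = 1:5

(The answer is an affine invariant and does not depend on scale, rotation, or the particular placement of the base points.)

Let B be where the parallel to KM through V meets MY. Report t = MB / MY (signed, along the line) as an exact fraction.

Choose coordinates M = (0, 0), P = (1, 0), V = (0, 1).
1. Y lies on line VP with VY:YP = 3:2 ⇒ Y = (3/5, 2/5)
2. K lies on line YP with YK:KP = 1:5 ⇒ K = (2/3, 1/3)
through V parallel to KM: direction (-2/3, -1/3); meets MY at B = (6, 4)
B = M + t·(Y−M) with t = 10

t = 10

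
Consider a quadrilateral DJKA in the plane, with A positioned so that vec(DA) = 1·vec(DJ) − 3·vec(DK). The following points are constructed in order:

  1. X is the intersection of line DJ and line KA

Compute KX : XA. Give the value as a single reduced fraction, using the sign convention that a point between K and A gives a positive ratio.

KX:XA = 1/3

Work in coordinates with D = (0, 0), J = (1, 0), K = (0, 1), A = (1, -3).
1. X is the intersection of line DJ and line KA ⇒ X = (1/4, 0)
X = K + t·(A−K) with t = 1/4, so KX:XA = t:(1−t) = 1/4:3/4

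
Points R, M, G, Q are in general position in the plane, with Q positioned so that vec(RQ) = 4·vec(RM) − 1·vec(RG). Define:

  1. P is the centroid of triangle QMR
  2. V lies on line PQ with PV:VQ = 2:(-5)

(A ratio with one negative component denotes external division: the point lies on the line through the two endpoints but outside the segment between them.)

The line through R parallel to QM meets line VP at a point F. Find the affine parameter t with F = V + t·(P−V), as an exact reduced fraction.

t = -2

Work in coordinates with R = (0, 0), M = (1, 0), G = (0, 1), Q = (4, -1).
1. P is the centroid of triangle QMR ⇒ P = (5/3, -1/3)
2. V lies on line PQ with PV:VQ = 2:(-5) ⇒ V = (1/9, 1/9)
through R parallel to QM: direction (-3, 1); meets VP at F = (-3, 1)
F = V + t·(P−V) with t = -2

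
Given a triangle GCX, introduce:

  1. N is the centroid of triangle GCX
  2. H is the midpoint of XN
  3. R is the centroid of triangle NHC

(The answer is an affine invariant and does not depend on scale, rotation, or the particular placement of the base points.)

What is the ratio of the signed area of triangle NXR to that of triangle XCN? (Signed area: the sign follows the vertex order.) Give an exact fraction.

Work in coordinates with G = (0, 0), C = (1, 0), X = (0, 1).
1. N is the centroid of triangle GCX ⇒ N = (1/3, 1/3)
2. H is the midpoint of XN ⇒ H = (1/6, 2/3)
3. R is the centroid of triangle NHC ⇒ R = (1/2, 1/3)
2·[NXR] = -1/9, 2·[XCN] = -1/3
[NXR]:[XCN] = -1/9:-1/3 = 1/3

[NXR]:[XCN] = 1/3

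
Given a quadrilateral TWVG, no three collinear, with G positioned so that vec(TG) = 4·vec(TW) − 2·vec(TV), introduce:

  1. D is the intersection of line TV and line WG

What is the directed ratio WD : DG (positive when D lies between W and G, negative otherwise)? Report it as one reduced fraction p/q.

WD:DG = -1/4

Choose coordinates T = (0, 0), W = (1, 0), V = (0, 1), G = (4, -2).
1. D is the intersection of line TV and line WG ⇒ D = (0, 2/3)
D = W + t·(G−W) with t = -1/3, so WD:DG = t:(1−t) = -1/3:4/3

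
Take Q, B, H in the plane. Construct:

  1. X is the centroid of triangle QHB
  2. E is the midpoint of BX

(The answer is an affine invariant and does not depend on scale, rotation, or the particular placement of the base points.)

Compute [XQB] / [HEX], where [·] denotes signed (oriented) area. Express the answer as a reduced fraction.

[XQB]:[HEX] = -2

Work in coordinates with Q = (0, 0), B = (1, 0), H = (0, 1).
1. X is the centroid of triangle QHB ⇒ X = (1/3, 1/3)
2. E is the midpoint of BX ⇒ E = (2/3, 1/6)
2·[XQB] = 1/3, 2·[HEX] = -1/6
[XQB]:[HEX] = 1/3:-1/6 = -2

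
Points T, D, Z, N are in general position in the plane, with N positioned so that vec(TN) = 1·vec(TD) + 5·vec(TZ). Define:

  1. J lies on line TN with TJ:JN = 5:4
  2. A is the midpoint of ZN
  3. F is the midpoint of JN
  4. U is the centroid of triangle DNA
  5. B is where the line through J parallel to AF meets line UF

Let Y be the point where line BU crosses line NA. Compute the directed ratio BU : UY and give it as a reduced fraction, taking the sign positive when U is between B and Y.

Choose coordinates T = (0, 0), D = (1, 0), Z = (0, 1), N = (1, 5).
1. J lies on line TN with TJ:JN = 5:4 ⇒ J = (5/9, 25/9)
2. A is the midpoint of ZN ⇒ A = (1/2, 3)
3. F is the midpoint of JN ⇒ F = (7/9, 35/9)
4. U is the centroid of triangle DNA ⇒ U = (5/6, 8/3)
5. B is where the line through J parallel to AF meets line UF ⇒ B = (50/63, 223/63)
line BU meets NA at Y = (10/13, 53/13)
U = B + t·(Y−B) with t = -13/8, so BU:UY = -13/8:21/8

BU:UY = -13/21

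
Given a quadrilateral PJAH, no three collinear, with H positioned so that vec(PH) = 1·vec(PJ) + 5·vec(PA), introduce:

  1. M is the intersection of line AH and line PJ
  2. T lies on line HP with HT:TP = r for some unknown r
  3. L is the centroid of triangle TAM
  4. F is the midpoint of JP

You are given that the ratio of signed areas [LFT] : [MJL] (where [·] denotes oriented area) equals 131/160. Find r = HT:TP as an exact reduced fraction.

r = 2/5

Work in coordinates with P = (0, 0), J = (1, 0), A = (0, 1), H = (1, 5).
1. M is the intersection of line AH and line PJ ⇒ M = (-1/4, 0)
2. With HT:TP = r, write λ = r/(r+1) so T = H + λ·(P−H); T is affine-linear in λ
3. L is the centroid of triangle TAM ⇒ L is an affine combination of earlier points and hence also affine-linear in λ
4. F is the midpoint of JP ⇒ F = (1/2, 0)
Every point depending on T is an affine combination of T and λ-independent points, so each such coordinate is linear in λ; the λ² term in each signed area is a multiple of (P−H)×(P−H) = 0, so 2·[LFT] and 2·[MJL] are each linear in λ. Evaluating at λ=0 and λ=1:
  2·[LFT] = -29/12·λ + 9/4,   2·[MJL] = -25/12·λ + 5/2
So [LFT]:[MJL] = (-29/12·λ + 9/4) / (-25/12·λ + 5/2). Setting this equal to 131/160:
  -29/12·λ + 9/4 = 131/160·(-25/12·λ + 5/2)  ⇒  λ = 2/7
Then r = λ/(1−λ) = (2/7)/(5/7) = 2/5. Check: with r = 2/5, T = (5/7, 25/7) and [LFT]:[MJL] = 131/160 as required.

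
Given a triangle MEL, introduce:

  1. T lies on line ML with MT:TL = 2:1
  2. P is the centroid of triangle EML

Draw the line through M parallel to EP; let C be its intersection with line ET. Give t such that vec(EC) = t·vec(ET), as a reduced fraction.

t = -3

Choose coordinates M = (0, 0), E = (1, 0), L = (0, 1).
1. T lies on line ML with MT:TL = 2:1 ⇒ T = (0, 2/3)
2. P is the centroid of triangle EML ⇒ P = (1/3, 1/3)
through M parallel to EP: direction (-2/3, 1/3); meets ET at C = (4, -2)
C = E + t·(T−E) with t = -3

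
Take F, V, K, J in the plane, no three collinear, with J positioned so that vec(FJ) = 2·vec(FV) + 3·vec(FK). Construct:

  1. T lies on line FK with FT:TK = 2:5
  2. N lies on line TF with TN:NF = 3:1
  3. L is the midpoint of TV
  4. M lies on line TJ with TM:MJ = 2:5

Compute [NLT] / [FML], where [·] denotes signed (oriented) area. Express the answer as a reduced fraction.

Set F = (0, 0), V = (1, 0), K = (0, 1), J = (2, 3); any affine frame gives the same invariant.
1. T lies on line FK with FT:TK = 2:5 ⇒ T = (0, 2/7)
2. N lies on line TF with TN:NF = 3:1 ⇒ N = (0, 1/14)
3. L is the midpoint of TV ⇒ L = (1/2, 1/7)
4. M lies on line TJ with TM:MJ = 2:5 ⇒ M = (4/7, 52/49)
2·[NLT] = 3/28, 2·[FML] = -22/49
[NLT]:[FML] = 3/28:-22/49 = -21/88

[NLT]:[FML] = -21/88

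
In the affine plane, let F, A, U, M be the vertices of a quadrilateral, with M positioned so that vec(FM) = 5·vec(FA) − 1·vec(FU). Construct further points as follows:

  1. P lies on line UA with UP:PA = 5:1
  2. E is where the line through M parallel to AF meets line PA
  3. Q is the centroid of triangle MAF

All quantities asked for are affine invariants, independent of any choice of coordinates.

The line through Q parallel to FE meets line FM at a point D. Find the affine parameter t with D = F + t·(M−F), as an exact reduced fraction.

t = 4/9

Assign F = (0, 0), A = (1, 0), U = (0, 1), M = (5, -1) — the answer is frame-independent, so this choice is without loss of generality.
1. P lies on line UA with UP:PA = 5:1 ⇒ P = (5/6, 1/6)
2. E is where the line through M parallel to AF meets line PA ⇒ E = (2, -1)
3. Q is the centroid of triangle MAF ⇒ Q = (2, -1/3)
through Q parallel to FE: direction (2, -1); meets FM at D = (20/9, -4/9)
D = F + t·(M−F) with t = 4/9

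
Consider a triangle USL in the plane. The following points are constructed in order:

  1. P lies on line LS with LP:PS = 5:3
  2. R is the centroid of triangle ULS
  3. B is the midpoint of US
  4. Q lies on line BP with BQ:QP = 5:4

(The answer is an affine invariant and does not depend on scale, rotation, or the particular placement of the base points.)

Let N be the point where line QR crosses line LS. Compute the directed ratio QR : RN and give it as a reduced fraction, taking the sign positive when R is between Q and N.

Set U = (0, 0), S = (1, 0), L = (0, 1); any affine frame gives the same invariant.
1. P lies on line LS with LP:PS = 5:3 ⇒ P = (5/8, 3/8)
2. R is the centroid of triangle ULS ⇒ R = (1/3, 1/3)
3. B is the midpoint of US ⇒ B = (1/2, 0)
4. Q lies on line BP with BQ:QP = 5:4 ⇒ Q = (41/72, 5/24)
line QR meets LS at N = (25/24, -1/24)
R = Q + t·(N−Q) with t = -1/2, so QR:RN = -1/2:3/2

QR:RN = -1/3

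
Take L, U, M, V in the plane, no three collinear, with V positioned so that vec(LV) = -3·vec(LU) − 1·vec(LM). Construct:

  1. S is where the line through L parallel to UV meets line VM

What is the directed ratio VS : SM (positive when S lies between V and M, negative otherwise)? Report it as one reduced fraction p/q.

Set L = (0, 0), U = (1, 0), M = (0, 1), V = (-3, -1); any affine frame gives the same invariant.
1. S is where the line through L parallel to UV meets line VM ⇒ S = (-12/5, -3/5)
S = V + t·(M−V) with t = 1/5, so VS:SM = t:(1−t) = 1/5:4/5

VS:SM = 1/4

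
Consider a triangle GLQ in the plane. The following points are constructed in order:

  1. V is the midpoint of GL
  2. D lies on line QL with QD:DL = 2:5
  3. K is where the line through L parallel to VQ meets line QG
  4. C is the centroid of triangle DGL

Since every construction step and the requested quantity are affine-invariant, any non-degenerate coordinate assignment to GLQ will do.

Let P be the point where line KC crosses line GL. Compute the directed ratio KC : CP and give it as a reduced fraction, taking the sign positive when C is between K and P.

KC:CP = 37/5

Choose coordinates G = (0, 0), L = (1, 0), Q = (0, 1).
1. V is the midpoint of GL ⇒ V = (1/2, 0)
2. D lies on line QL with QD:DL = 2:5 ⇒ D = (2/7, 5/7)
3. K is where the line through L parallel to VQ meets line QG ⇒ K = (0, 2)
4. C is the centroid of triangle DGL ⇒ C = (3/7, 5/21)
line KC meets GL at P = (18/37, 0)
C = K + t·(P−K) with t = 37/42, so KC:CP = 37/42:5/42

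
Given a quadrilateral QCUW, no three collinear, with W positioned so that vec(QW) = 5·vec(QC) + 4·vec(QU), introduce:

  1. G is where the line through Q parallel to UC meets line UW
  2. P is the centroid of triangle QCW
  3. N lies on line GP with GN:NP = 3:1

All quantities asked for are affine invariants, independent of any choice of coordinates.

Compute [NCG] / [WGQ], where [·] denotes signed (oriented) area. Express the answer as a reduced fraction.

Assign Q = (0, 0), C = (1, 0), U = (0, 1), W = (5, 4) — the answer is frame-independent, so this choice is without loss of generality.
1. G is where the line through Q parallel to UC meets line UW ⇒ G = (-5/8, 5/8)
2. P is the centroid of triangle QCW ⇒ P = (2, 4/3)
3. N lies on line GP with GN:NP = 3:1 ⇒ N = (43/32, 37/32)
2·[NCG] = -67/32, 2·[WGQ] = 45/8
[NCG]:[WGQ] = -67/32:45/8 = -67/180

[NCG]:[WGQ] = -67/180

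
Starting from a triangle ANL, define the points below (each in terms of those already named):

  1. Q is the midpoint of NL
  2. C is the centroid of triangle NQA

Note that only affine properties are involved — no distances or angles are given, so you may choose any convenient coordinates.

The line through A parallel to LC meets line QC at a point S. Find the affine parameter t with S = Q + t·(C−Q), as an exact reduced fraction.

Work in coordinates with A = (0, 0), N = (1, 0), L = (0, 1).
1. Q is the midpoint of NL ⇒ Q = (1/2, 1/2)
2. C is the centroid of triangle NQA ⇒ C = (1/2, 1/6)
through A parallel to LC: direction (1/2, -5/6); meets QC at S = (1/2, -5/6)
S = Q + t·(C−Q) with t = 4

t = 4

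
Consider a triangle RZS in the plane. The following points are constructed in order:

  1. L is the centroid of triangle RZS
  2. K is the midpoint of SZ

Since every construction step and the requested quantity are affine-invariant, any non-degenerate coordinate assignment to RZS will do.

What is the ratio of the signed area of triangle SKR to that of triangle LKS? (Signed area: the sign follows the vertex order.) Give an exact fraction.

[SKR]:[LKS] = -3

Assign R = (0, 0), Z = (1, 0), S = (0, 1) — the answer is frame-independent, so this choice is without loss of generality.
1. L is the centroid of triangle RZS ⇒ L = (1/3, 1/3)
2. K is the midpoint of SZ ⇒ K = (1/2, 1/2)
2·[SKR] = -1/2, 2·[LKS] = 1/6
[SKR]:[LKS] = -1/2:1/6 = -3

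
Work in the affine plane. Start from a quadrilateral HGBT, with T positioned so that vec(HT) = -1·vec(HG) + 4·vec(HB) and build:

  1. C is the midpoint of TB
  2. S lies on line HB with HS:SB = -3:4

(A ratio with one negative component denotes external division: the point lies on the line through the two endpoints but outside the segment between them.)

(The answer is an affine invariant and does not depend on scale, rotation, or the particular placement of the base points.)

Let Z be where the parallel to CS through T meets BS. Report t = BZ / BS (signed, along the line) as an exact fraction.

t = 2

Work in coordinates with H = (0, 0), G = (1, 0), B = (0, 1), T = (-1, 4).
1. C is the midpoint of TB ⇒ C = (-1/2, 5/2)
2. S lies on line HB with HS:SB = -3:4 ⇒ S = (0, -3)
through T parallel to CS: direction (1/2, -11/2); meets BS at Z = (0, -7)
Z = B + t·(S−B) with t = 2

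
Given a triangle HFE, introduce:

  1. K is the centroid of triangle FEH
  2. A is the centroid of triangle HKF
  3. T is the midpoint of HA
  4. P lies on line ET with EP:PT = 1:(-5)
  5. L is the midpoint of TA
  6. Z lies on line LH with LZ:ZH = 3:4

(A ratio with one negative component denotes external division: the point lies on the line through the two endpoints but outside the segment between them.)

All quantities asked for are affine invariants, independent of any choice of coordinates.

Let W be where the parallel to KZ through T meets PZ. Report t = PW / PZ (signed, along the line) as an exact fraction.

Assign H = (0, 0), F = (1, 0), E = (0, 1) — the answer is frame-independent, so this choice is without loss of generality.
1. K is the centroid of triangle FEH ⇒ K = (1/3, 1/3)
2. A is the centroid of triangle HKF ⇒ A = (4/9, 1/9)
3. T is the midpoint of HA ⇒ T = (2/9, 1/18)
4. P lies on line ET with EP:PT = 1:(-5) ⇒ P = (-1/18, 89/72)
5. L is the midpoint of TA ⇒ L = (1/3, 1/12)
6. Z lies on line LH with LZ:ZH = 3:4 ⇒ Z = (4/21, 1/21)
through T parallel to KZ: direction (-1/7, -2/7); meets PZ at W = (1514/7623, 127/15246)
W = P + t·(Z−P) with t = 125/121

t = 125/121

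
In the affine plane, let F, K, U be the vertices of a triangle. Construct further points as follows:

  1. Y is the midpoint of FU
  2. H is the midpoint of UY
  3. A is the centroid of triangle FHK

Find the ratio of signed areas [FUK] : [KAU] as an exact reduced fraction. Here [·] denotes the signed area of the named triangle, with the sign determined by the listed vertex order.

[FUK]:[KAU] = 12/5

Assign F = (0, 0), K = (1, 0), U = (0, 1) — the answer is frame-independent, so this choice is without loss of generality.
1. Y is the midpoint of FU ⇒ Y = (0, 1/2)
2. H is the midpoint of UY ⇒ H = (0, 3/4)
3. A is the centroid of triangle FHK ⇒ A = (1/3, 1/4)
2·[FUK] = -1, 2·[KAU] = -5/12
[FUK]:[KAU] = -1:-5/12 = 12/5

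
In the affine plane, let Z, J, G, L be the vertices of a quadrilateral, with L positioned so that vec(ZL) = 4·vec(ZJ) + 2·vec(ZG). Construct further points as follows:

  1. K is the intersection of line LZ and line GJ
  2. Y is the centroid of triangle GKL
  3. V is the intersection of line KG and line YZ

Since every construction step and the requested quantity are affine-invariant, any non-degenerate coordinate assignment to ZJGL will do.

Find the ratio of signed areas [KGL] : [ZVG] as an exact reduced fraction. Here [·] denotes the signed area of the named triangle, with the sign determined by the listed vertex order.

Choose coordinates Z = (0, 0), J = (1, 0), G = (0, 1), L = (4, 2).
1. K is the intersection of line LZ and line GJ ⇒ K = (2/3, 1/3)
2. Y is the centroid of triangle GKL ⇒ Y = (14/9, 10/9)
3. V is the intersection of line KG and line YZ ⇒ V = (7/12, 5/12)
2·[KGL] = -10/3, 2·[ZVG] = 7/12
[KGL]:[ZVG] = -10/3:7/12 = -40/7

[KGL]:[ZVG] = -40/7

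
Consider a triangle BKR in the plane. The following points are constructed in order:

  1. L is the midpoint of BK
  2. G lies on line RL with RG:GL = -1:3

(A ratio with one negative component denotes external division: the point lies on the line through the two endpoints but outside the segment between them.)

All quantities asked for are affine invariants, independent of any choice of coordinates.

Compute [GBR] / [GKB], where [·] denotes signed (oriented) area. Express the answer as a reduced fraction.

Choose coordinates B = (0, 0), K = (1, 0), R = (0, 1).
1. L is the midpoint of BK ⇒ L = (1/2, 0)
2. G lies on line RL with RG:GL = -1:3 ⇒ G = (-1/4, 3/2)
2·[GBR] = 1/4, 2·[GKB] = -3/2
[GBR]:[GKB] = 1/4:-3/2 = -1/6

[GBR]:[GKB] = -1/6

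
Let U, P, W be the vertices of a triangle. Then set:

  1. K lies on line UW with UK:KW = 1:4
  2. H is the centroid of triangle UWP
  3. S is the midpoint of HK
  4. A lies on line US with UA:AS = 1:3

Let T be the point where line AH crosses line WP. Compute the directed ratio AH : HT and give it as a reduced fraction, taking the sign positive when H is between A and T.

Set U = (0, 0), P = (1, 0), W = (0, 1); any affine frame gives the same invariant.
1. K lies on line UW with UK:KW = 1:4 ⇒ K = (0, 1/5)
2. H is the centroid of triangle UWP ⇒ H = (1/3, 1/3)
3. S is the midpoint of HK ⇒ S = (1/6, 4/15)
4. A lies on line US with UA:AS = 1:3 ⇒ A = (1/24, 1/15)
line AH meets WP at T = (34/67, 33/67)
H = A + t·(T−A) with t = 67/107, so AH:HT = 67/107:40/107

AH:HT = 67/40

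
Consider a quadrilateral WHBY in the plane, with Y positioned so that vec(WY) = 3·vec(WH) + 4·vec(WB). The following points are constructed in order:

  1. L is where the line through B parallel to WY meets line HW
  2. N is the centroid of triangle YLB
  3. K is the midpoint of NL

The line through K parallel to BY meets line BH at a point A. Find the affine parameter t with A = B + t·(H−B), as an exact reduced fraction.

t = 1/12

Work in coordinates with W = (0, 0), H = (1, 0), B = (0, 1), Y = (3, 4).
1. L is where the line through B parallel to WY meets line HW ⇒ L = (-3/4, 0)
2. N is the centroid of triangle YLB ⇒ N = (3/4, 5/3)
3. K is the midpoint of NL ⇒ K = (0, 5/6)
through K parallel to BY: direction (3, 3); meets BH at A = (1/12, 11/12)
A = B + t·(H−B) with t = 1/12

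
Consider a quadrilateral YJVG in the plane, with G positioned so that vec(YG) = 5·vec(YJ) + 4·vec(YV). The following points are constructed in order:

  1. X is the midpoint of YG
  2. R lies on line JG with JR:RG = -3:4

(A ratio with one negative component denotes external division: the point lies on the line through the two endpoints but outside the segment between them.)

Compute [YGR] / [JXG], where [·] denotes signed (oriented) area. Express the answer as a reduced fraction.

[YGR]:[JXG] = 8

Work in coordinates with Y = (0, 0), J = (1, 0), V = (0, 1), G = (5, 4).
1. X is the midpoint of YG ⇒ X = (5/2, 2)
2. R lies on line JG with JR:RG = -3:4 ⇒ R = (-11, -12)
2·[YGR] = -16, 2·[JXG] = -2
[YGR]:[JXG] = -16:-2 = 8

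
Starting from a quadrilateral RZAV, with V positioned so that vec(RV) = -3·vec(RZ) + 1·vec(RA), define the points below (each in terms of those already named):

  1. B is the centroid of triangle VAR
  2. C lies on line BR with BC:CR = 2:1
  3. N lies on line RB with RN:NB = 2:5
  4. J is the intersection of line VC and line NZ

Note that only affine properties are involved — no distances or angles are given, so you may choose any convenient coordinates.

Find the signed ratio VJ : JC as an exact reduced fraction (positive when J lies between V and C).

Choose coordinates R = (0, 0), Z = (1, 0), A = (0, 1), V = (-3, 1).
1. B is the centroid of triangle VAR ⇒ B = (-1, 2/3)
2. C lies on line BR with BC:CR = 2:1 ⇒ C = (-1/3, 2/9)
3. N lies on line RB with RN:NB = 2:5 ⇒ N = (-2/7, 4/21)
4. J is the intersection of line VC and line NZ ⇒ J = (-5/31, 16/93)
J = V + t·(C−V) with t = 33/31, so VJ:JC = t:(1−t) = 33/31:-2/31

VJ:JC = -33/2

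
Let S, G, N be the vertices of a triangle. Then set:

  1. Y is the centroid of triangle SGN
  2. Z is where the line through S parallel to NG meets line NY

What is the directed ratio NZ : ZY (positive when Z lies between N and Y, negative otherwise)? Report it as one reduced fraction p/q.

Work in coordinates with S = (0, 0), G = (1, 0), N = (0, 1).
1. Y is the centroid of triangle SGN ⇒ Y = (1/3, 1/3)
2. Z is where the line through S parallel to NG meets line NY ⇒ Z = (1, -1)
Z = N + t·(Y−N) with t = 3, so NZ:ZY = t:(1−t) = 3:-2

NZ:ZY = -3/2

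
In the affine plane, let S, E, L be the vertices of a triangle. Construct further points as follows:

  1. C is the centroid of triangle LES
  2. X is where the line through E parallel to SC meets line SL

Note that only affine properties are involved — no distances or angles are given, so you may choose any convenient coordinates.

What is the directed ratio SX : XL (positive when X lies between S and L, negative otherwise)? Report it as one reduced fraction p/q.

SX:XL = -1/2

Choose coordinates S = (0, 0), E = (1, 0), L = (0, 1).
1. C is the centroid of triangle LES ⇒ C = (1/3, 1/3)
2. X is where the line through E parallel to SC meets line SL ⇒ X = (0, -1)
X = S + t·(L−S) with t = -1, so SX:XL = t:(1−t) = -1:2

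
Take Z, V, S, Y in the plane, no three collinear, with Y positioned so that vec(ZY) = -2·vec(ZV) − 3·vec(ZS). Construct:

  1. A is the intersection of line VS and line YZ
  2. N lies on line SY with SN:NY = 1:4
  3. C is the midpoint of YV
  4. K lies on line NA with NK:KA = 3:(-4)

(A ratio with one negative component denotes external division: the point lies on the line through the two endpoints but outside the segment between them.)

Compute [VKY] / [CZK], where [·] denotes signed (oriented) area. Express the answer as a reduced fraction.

Choose coordinates Z = (0, 0), V = (1, 0), S = (0, 1), Y = (-2, -3).
1. A is the intersection of line VS and line YZ ⇒ A = (2/5, 3/5)
2. N lies on line SY with SN:NY = 1:4 ⇒ N = (-2/5, 1/5)
3. C is the midpoint of YV ⇒ C = (-1/2, -3/2)
4. K lies on line NA with NK:KA = 3:(-4) ⇒ K = (-14/5, -1)
2·[VKY] = 42/5, 2·[CZK] = 37/10
[VKY]:[CZK] = 42/5:37/10 = 84/37

[VKY]:[CZK] = 84/37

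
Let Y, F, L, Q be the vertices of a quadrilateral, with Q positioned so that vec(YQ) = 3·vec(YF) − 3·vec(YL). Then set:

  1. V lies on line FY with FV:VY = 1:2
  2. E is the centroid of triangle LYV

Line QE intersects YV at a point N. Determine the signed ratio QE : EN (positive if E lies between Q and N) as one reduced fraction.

Choose coordinates Y = (0, 0), F = (1, 0), L = (0, 1), Q = (3, -3).
1. V lies on line FY with FV:VY = 1:2 ⇒ V = (2/3, 0)
2. E is the centroid of triangle LYV ⇒ E = (2/9, 1/3)
line QE meets YV at N = (1/2, 0)
E = Q + t·(N−Q) with t = 10/9, so QE:EN = 10/9:-1/9

QE:EN = -10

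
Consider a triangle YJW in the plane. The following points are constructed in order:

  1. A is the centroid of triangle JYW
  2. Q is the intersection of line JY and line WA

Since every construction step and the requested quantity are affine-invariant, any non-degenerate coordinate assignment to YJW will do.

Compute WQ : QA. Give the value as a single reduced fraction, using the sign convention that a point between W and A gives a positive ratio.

Assign Y = (0, 0), J = (1, 0), W = (0, 1) — the answer is frame-independent, so this choice is without loss of generality.
1. A is the centroid of triangle JYW ⇒ A = (1/3, 1/3)
2. Q is the intersection of line JY and line WA ⇒ Q = (1/2, 0)
Q = W + t·(A−W) with t = 3/2, so WQ:QA = t:(1−t) = 3/2:-1/2

WQ:QA = -3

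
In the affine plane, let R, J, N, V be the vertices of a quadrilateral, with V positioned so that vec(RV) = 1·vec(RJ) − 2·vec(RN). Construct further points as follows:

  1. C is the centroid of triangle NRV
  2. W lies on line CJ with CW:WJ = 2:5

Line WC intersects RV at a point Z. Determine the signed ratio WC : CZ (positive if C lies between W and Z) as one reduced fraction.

WC:CZ = 10/7

Choose coordinates R = (0, 0), J = (1, 0), N = (0, 1), V = (1, -2).
1. C is the centroid of triangle NRV ⇒ C = (1/3, -1/3)
2. W lies on line CJ with CW:WJ = 2:5 ⇒ W = (11/21, -5/21)
line WC meets RV at Z = (1/5, -2/5)
C = W + t·(Z−W) with t = 10/17, so WC:CZ = 10/17:7/17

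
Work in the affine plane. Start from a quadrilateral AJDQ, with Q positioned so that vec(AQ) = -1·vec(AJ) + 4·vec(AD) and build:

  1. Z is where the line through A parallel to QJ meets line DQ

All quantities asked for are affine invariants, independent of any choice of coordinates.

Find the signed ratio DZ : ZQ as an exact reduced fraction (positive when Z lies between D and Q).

DZ:ZQ = -1/2

Choose coordinates A = (0, 0), J = (1, 0), D = (0, 1), Q = (-1, 4).
1. Z is where the line through A parallel to QJ meets line DQ ⇒ Z = (1, -2)
Z = D + t·(Q−D) with t = -1, so DZ:ZQ = t:(1−t) = -1:2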